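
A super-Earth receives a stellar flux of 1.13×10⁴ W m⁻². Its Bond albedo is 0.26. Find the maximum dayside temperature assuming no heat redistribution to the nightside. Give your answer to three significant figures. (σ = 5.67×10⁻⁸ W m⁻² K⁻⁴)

With no redistribution each surface element balances locally: S(1−A) = σT⁴.
T = [1.13×10⁴ × 0.74 / 5.67×10⁻⁸]^(1/4) = (1.47×10¹¹)^(1/4) = 620 K.

T_ss ≈ 620 K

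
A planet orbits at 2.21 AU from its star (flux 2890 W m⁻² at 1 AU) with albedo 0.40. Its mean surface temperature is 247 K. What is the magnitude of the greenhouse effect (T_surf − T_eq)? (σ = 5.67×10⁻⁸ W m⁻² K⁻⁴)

S = 2890/2.21² = 591.7 W m⁻².
T_eq = [S(1−A)/(4σ)]^(1/4) = [591.7×0.60/(4×5.67×10⁻⁸)]^(1/4) = 198.9 K.
ΔT = T_surf − T_eq = 247 − 198.9.

ΔT ≈ 48.1 K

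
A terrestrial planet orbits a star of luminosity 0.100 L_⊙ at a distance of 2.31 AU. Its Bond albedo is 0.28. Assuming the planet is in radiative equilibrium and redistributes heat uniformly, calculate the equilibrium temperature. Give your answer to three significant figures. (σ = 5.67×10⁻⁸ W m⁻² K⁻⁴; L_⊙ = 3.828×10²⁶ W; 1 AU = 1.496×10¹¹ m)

T_eq ≈ 94.9 K

d = 2.31 AU = 3.46×10¹¹ m.
L = 0.100 × 3.828×10²⁶ = 3.83×10²⁵ W.
Flux: S = L/(4πd²) = 3.83×10²⁵/(4π×(3.46×10¹¹)²) = 25.5 W m⁻².
Energy balance: absorbed = emitted ⇒ πR²·S(1−A) = 4πR²·σT_eq⁴, so T_eq⁴ = S(1−A)/(4σ).
T_eq = [25.5 × 0.72 / (4 × 5.67×10⁻⁸)]^(1/4) = (8.10×10⁷)^(1/4) = 94.9 K.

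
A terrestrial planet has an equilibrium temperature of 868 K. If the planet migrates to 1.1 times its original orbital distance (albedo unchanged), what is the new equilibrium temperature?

T_eq ∝ L^(1/4) · d^(−1/2).
T′ = 868 / 1.1^(1/2) = 828 K.

T_eq ≈ 828 K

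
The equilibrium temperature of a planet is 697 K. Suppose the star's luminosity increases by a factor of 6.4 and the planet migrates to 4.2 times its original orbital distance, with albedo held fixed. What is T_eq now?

T_eq ∝ L^(1/4) · d^(−1/2).
T′ = 697 × 6.4^(1/4) / 4.2^(1/2) = 541 K.

T_eq ≈ 541 K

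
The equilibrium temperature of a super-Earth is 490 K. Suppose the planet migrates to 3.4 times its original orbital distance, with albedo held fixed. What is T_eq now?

T_eq ∝ L^(1/4) · d^(−1/2).
T′ = 490 / 3.4^(1/2) = 266 K.

T_eq ≈ 266 K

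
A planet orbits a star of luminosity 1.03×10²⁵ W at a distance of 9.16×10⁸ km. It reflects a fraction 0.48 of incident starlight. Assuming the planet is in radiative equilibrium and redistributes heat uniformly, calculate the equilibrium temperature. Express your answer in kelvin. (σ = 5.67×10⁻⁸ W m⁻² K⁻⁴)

d = 9.16×10⁸ km = 9.16×10¹¹ m.
Flux: S = L/(4πd²) = 1.03×10²⁵/(4π×(9.16×10¹¹)²) = 0.977 W m⁻².
Energy balance: absorbed = emitted ⇒ πR²·S(1−A) = 4πR²·σT_eq⁴, so T_eq⁴ = S(1−A)/(4σ).
T_eq = [0.977 × 0.52 / (4 × 5.67×10⁻⁸)]^(1/4) = (2.24×10⁶)^(1/4) = 38.7 K.

T_eq ≈ 38.7 K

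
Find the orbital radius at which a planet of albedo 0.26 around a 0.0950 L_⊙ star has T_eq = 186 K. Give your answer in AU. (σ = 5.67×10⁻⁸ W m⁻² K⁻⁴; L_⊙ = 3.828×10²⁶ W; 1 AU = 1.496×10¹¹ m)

L = 0.0950 × 3.828×10²⁶ = 3.64×10²⁵ W.
From T_eq⁴ = L(1−A)/(16πσd²): d = √[L(1−A)/(16πσT_eq⁴)].
d = √[3.64×10²⁵ × 0.74 / (16π × 5.67×10⁻⁸ × (186)⁴)] = 8.88×10¹⁰ m = 0.594 AU.

d ≈ 0.594 AU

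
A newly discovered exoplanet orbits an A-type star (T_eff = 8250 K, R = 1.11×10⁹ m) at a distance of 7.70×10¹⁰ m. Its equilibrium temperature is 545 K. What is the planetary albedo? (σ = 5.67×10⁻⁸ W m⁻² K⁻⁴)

L = 4πR_⋆²σT_⋆⁴ = 4π(1.11×10⁹)² × 5.67×10⁻⁸ × (8250)⁴ = 4.07×10²⁷ W.
S = L/(4πd²) = 5.46×10⁴ W m⁻².
From T_eq⁴ = S(1−A)/(4σ): 1−A = 4σT_eq⁴/S.
1−A = 4 × 5.67×10⁻⁸ × (545)⁴ / 5.46×10⁴ = 0.367.

A ≈ 0.63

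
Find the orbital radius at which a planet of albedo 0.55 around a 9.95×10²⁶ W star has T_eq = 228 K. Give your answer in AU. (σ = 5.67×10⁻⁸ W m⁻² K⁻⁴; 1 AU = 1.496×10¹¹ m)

d ≈ 1.61 AU

From T_eq⁴ = L(1−A)/(16πσd²): d = √[L(1−A)/(16πσT_eq⁴)].
d = √[9.95×10²⁶ × 0.45 / (16π × 5.67×10⁻⁸ × (228)⁴)] = 2.41×10¹¹ m = 1.61 AU.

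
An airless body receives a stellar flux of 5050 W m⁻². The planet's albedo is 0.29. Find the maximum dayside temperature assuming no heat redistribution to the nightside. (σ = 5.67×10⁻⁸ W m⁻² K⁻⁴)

T_ss ≈ 501 K

With no redistribution each surface element balances locally: S(1−A) = σT⁴.
T = [5050 × 0.71 / 5.67×10⁻⁸]^(1/4) = (6.32×10¹⁰)^(1/4) = 501 K.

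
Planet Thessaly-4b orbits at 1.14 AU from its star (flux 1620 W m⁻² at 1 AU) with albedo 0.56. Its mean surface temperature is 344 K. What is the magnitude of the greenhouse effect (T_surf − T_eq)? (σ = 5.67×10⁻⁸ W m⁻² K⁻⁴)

ΔT ≈ 122.2 K

S = 1620/1.14² = 1247 W m⁻².
T_eq = [S(1−A)/(4σ)]^(1/4) = [1247×0.44/(4×5.67×10⁻⁸)]^(1/4) = 221.8 K.
ΔT = T_surf − T_eq = 344 − 221.8.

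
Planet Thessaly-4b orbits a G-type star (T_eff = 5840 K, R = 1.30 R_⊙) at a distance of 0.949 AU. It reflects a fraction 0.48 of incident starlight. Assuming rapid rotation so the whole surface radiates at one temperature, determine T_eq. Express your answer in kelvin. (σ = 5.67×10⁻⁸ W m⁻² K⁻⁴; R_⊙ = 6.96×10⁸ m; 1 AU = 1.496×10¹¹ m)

T_eq ≈ 280 K

R_⋆ = 1.30 × 6.96×10⁸ = 9.05×10⁸ m.
d = 0.949 AU = 1.42×10¹¹ m.
L = 4πR_⋆²σT_⋆⁴ = 4π(9.05×10⁸)² × 5.67×10⁻⁸ × (5840)⁴ = 6.78×10²⁶ W.
S = L/(4πd²) = 2680 W m⁻².
Energy balance: absorbed = emitted ⇒ πR²·S(1−A) = 4πR²·σT_eq⁴, so T_eq⁴ = S(1−A)/(4σ).
T_eq = [2680 × 0.52 / (4 × 5.67×10⁻⁸)]^(1/4) = (6.14×10⁹)^(1/4) = 280 K.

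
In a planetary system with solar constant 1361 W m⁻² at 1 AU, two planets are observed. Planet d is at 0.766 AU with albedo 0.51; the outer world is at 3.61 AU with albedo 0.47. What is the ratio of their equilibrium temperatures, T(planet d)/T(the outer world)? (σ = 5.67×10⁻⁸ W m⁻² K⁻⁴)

T₁/T₂ ≈ 2.129

T_eq = [S₀(1−A)/(4σd²)]^(1/4), so T ∝ (1−A)^(1/4) / √d.
T₁ = [1361×0.49/(4×5.67×10⁻⁸×0.766²)]^(1/4) = 266.07 K.
T₂ = [1361×0.53/(4×5.67×10⁻⁸×3.61²)]^(1/4) = 124.99 K.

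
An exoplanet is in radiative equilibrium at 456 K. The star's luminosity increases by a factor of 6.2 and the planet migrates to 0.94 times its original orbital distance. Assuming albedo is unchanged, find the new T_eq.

T_eq ≈ 742 K

T_eq ∝ L^(1/4) · d^(−1/2).
T′ = 456 × 6.2^(1/4) / 0.94^(1/2) = 742 K.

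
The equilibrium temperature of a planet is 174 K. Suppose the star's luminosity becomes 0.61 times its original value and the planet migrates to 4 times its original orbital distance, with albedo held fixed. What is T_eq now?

T_eq ∝ L^(1/4) · d^(−1/2).
T′ = 174 × 0.61^(1/4) / 4^(1/2) = 76.9 K.

T_eq ≈ 76.9 K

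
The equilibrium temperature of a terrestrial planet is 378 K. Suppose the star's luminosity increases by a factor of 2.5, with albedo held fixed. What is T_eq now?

T_eq ≈ 475 K

T_eq ∝ L^(1/4) · d^(−1/2).
T′ = 378 × 2.5^(1/4) = 475 K.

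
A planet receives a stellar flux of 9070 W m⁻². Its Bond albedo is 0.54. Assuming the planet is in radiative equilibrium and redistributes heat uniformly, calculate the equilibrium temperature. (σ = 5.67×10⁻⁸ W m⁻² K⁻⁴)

Energy balance: absorbed = emitted ⇒ πR²·S(1−A) = 4πR²·σT_eq⁴, so T_eq⁴ = S(1−A)/(4σ).
T_eq = [9070 × 0.46 / (4 × 5.67×10⁻⁸)]^(1/4) = (1.84×10¹⁰)^(1/4) = 368 K.

T_eq ≈ 368 K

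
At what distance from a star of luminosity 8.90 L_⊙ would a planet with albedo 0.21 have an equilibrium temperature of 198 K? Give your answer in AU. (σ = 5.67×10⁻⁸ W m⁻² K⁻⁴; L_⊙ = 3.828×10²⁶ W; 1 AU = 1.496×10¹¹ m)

d ≈ 5.24 AU

L = 8.90 × 3.828×10²⁶ = 3.41×10²⁷ W.
From T_eq⁴ = L(1−A)/(16πσd²): d = √[L(1−A)/(16πσT_eq⁴)].
d = √[3.41×10²⁷ × 0.79 / (16π × 5.67×10⁻⁸ × (198)⁴)] = 7.84×10¹¹ m = 5.24 AU.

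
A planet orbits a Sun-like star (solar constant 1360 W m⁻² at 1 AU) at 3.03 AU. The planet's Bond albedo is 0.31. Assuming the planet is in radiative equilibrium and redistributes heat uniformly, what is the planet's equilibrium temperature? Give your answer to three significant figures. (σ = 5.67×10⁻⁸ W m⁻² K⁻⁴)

T_eq ≈ 146 K

Flux at 3.03 AU: S = 1360/3.03² = 148 W m⁻².
Energy balance: absorbed = emitted ⇒ πR²·S(1−A) = 4πR²·σT_eq⁴, so T_eq⁴ = S(1−A)/(4σ).
T_eq = [148 × 0.69 / (4 × 5.67×10⁻⁸)]^(1/4) = (4.51×10⁸)^(1/4) = 146 K.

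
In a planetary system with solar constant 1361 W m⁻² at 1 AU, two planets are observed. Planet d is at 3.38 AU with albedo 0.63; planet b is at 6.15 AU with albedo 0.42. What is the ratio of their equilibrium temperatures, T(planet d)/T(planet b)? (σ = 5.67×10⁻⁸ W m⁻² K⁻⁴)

T₁/T₂ ≈ 1.206

T_eq = [S₀(1−A)/(4σd²)]^(1/4), so T ∝ (1−A)^(1/4) / √d.
T₁ = [1361×0.37/(4×5.67×10⁻⁸×3.38²)]^(1/4) = 118.07 K.
T₂ = [1361×0.58/(4×5.67×10⁻⁸×6.15²)]^(1/4) = 97.94 K.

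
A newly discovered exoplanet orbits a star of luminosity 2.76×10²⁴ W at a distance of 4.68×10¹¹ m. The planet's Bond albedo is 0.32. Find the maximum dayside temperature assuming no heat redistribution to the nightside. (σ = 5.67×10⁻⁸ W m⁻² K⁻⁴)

Flux: S = L/(4πd²) = 2.76×10²⁴/(4π×(4.68×10¹¹)²) = 1.00 W m⁻².
With no redistribution each surface element balances locally: S(1−A) = σT⁴.
T = [1.00 × 0.68 / 5.67×10⁻⁸]^(1/4) = (1.20×10⁷)^(1/4) = 58.9 K.

T_ss ≈ 58.9 K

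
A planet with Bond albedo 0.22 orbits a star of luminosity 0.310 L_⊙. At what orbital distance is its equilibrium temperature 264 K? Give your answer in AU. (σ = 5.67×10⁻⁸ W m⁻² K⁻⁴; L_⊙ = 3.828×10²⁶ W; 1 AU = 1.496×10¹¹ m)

d ≈ 0.547 AU

L = 0.310 × 3.828×10²⁶ = 1.19×10²⁶ W.
From T_eq⁴ = L(1−A)/(16πσd²): d = √[L(1−A)/(16πσT_eq⁴)].
d = √[1.19×10²⁶ × 0.78 / (16π × 5.67×10⁻⁸ × (264)⁴)] = 8.18×10¹⁰ m = 0.547 AU.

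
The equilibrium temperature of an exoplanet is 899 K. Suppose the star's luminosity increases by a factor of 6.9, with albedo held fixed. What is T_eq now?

T_eq ∝ L^(1/4) · d^(−1/2).
T′ = 899 × 6.9^(1/4) = 1460 K.

T_eq ≈ 1460 K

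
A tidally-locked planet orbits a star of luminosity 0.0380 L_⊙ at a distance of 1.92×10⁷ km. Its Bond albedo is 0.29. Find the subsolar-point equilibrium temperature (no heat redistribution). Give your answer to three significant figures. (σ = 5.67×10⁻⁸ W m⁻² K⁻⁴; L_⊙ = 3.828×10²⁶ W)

d = 1.92×10⁷ km = 1.92×10¹⁰ m.
L = 0.0380 × 3.828×10²⁶ = 1.45×10²⁵ W.
Flux: S = L/(4πd²) = 1.45×10²⁵/(4π×(1.92×10¹⁰)²) = 3140 W m⁻².
At the subsolar point the surface absorbs S(1−A) and emits σT⁴ per unit area — no factor of 4, since only the local patch is in balance.
T = [3140 × 0.71 / 5.67×10⁻⁸]^(1/4) = (3.93×10¹⁰)^(1/4) = 445 K.

T_ss ≈ 445 K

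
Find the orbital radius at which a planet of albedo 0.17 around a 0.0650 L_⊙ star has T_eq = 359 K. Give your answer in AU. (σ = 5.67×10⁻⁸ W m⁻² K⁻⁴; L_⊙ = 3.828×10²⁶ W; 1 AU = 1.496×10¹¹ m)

d ≈ 0.140 AU

L = 0.0650 × 3.828×10²⁶ = 2.49×10²⁵ W.
From T_eq⁴ = L(1−A)/(16πσd²): d = √[L(1−A)/(16πσT_eq⁴)].
d = √[2.49×10²⁵ × 0.83 / (16π × 5.67×10⁻⁸ × (359)⁴)] = 2.09×10¹⁰ m = 0.140 AU.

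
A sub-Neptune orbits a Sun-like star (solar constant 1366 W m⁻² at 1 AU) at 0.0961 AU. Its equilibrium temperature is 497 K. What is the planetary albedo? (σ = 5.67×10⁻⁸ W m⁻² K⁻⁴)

A ≈ 0.91

Flux at 0.0961 AU: S = 1366/0.0961² = 1.48×10⁵ W m⁻².
From T_eq⁴ = S(1−A)/(4σ): 1−A = 4σT_eq⁴/S.
1−A = 4 × 5.67×10⁻⁸ × (497)⁴ / 1.48×10⁵ = 0.094.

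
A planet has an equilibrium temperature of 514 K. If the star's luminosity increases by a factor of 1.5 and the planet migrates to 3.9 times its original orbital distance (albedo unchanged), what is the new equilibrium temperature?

T_eq ≈ 288 K

T_eq ∝ L^(1/4) · d^(−1/2).
T′ = 514 × 1.5^(1/4) / 3.9^(1/2) = 288 K.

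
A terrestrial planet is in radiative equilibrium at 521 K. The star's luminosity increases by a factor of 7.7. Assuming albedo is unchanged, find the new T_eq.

T_eq ≈ 868 K

T_eq ∝ L^(1/4) · d^(−1/2).
T′ = 521 × 7.7^(1/4) = 868 K.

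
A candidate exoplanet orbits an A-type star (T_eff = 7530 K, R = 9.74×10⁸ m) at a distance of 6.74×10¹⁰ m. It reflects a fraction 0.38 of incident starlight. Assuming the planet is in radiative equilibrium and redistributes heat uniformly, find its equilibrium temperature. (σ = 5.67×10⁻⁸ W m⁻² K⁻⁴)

T_eq ≈ 568 K

L = 4πR_⋆²σT_⋆⁴ = 4π(9.74×10⁸)² × 5.67×10⁻⁸ × (7530)⁴ = 2.17×10²⁷ W.
S = L/(4πd²) = 3.81×10⁴ W m⁻².
Energy balance: absorbed = emitted ⇒ πR²·S(1−A) = 4πR²·σT_eq⁴, so T_eq⁴ = S(1−A)/(4σ).
T_eq = [3.81×10⁴ × 0.62 / (4 × 5.67×10⁻⁸)]^(1/4) = (1.04×10¹¹)^(1/4) = 568 K.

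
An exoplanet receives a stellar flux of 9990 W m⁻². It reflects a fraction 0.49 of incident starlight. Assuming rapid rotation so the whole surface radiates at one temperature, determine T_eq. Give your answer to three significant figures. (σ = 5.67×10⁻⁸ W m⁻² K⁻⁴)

Energy balance: absorbed = emitted ⇒ πR²·S(1−A) = 4πR²·σT_eq⁴, so T_eq⁴ = S(1−A)/(4σ).
T_eq = [9990 × 0.51 / (4 × 5.67×10⁻⁸)]^(1/4) = (2.25×10¹⁰)^(1/4) = 387 K.

T_eq ≈ 387 K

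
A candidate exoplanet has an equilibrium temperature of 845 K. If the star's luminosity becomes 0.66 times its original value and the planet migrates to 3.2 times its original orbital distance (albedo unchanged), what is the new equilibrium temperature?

T_eq ∝ L^(1/4) · d^(−1/2).
T′ = 845 × 0.66^(1/4) / 3.2^(1/2) = 426 K.

T_eq ≈ 426 K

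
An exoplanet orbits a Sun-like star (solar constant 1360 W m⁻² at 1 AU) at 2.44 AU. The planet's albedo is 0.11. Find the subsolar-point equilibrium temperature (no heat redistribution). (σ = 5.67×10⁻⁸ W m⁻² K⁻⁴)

T_ss ≈ 245 K

Flux at 2.44 AU: S = 1360/2.44² = 228 W m⁻².
At the subsolar point the surface absorbs S(1−A) and emits σT⁴ per unit area — no factor of 4, since only the local patch is in balance.
T = [228 × 0.89 / 5.67×10⁻⁸]^(1/4) = (3.59×10⁹)^(1/4) = 245 K.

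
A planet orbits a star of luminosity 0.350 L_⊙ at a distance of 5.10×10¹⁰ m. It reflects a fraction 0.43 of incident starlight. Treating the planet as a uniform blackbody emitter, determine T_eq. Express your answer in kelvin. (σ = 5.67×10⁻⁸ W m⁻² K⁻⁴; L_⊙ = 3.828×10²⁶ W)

L = 0.350 × 3.828×10²⁶ = 1.34×10²⁶ W.
Flux: S = L/(4πd²) = 1.34×10²⁶/(4π×(5.10×10¹⁰)²) = 4100 W m⁻².
Energy balance: absorbed = emitted ⇒ πR²·S(1−A) = 4πR²·σT_eq⁴, so T_eq⁴ = S(1−A)/(4σ).
T_eq = [4100 × 0.57 / (4 × 5.67×10⁻⁸)]^(1/4) = (1.03×10¹⁰)^(1/4) = 319 K.

T_eq ≈ 319 K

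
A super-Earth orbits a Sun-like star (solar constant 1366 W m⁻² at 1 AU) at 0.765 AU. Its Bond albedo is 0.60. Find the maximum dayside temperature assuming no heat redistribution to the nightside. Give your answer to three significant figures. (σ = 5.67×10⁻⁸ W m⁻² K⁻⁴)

T_ss ≈ 358 K

Flux at 0.765 AU: S = 1366/0.765² = 2330 W m⁻².
With no redistribution each surface element balances locally: S(1−A) = σT⁴.
T = [2330 × 0.40 / 5.67×10⁻⁸]^(1/4) = (1.65×10¹⁰)^(1/4) = 358 K.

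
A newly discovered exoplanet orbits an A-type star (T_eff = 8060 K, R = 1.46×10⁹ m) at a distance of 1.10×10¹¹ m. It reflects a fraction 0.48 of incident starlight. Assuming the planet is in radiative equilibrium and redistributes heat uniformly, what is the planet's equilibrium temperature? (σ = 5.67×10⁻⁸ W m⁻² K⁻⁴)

L = 4πR_⋆²σT_⋆⁴ = 4π(1.46×10⁹)² × 5.67×10⁻⁸ × (8060)⁴ = 6.41×10²⁷ W.
S = L/(4πd²) = 4.22×10⁴ W m⁻².
Energy balance: absorbed = emitted ⇒ πR²·S(1−A) = 4πR²·σT_eq⁴, so T_eq⁴ = S(1−A)/(4σ).
T_eq = [4.22×10⁴ × 0.52 / (4 × 5.67×10⁻⁸)]^(1/4) = (9.67×10¹⁰)^(1/4) = 558 K.

T_eq ≈ 558 K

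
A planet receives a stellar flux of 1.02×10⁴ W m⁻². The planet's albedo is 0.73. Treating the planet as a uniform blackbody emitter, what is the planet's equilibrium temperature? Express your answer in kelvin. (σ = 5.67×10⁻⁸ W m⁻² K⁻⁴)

T_eq ≈ 332 K

Energy balance: absorbed = emitted ⇒ πR²·S(1−A) = 4πR²·σT_eq⁴, so T_eq⁴ = S(1−A)/(4σ).
T_eq = [1.02×10⁴ × 0.27 / (4 × 5.67×10⁻⁸)]^(1/4) = (1.21×10¹⁰)^(1/4) = 332 K.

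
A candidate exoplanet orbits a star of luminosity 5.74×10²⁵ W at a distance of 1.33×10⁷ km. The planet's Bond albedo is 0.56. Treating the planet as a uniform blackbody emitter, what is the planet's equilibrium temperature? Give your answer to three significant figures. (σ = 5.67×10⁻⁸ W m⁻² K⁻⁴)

T_eq ≈ 473 K

d = 1.33×10⁷ km = 1.33×10¹⁰ m.
Flux: S = L/(4πd²) = 5.74×10²⁵/(4π×(1.33×10¹⁰)²) = 2.58×10⁴ W m⁻².
Energy balance: absorbed = emitted ⇒ πR²·S(1−A) = 4πR²·σT_eq⁴, so T_eq⁴ = S(1−A)/(4σ).
T_eq = [2.58×10⁴ × 0.44 / (4 × 5.67×10⁻⁸)]^(1/4) = (5.01×10¹⁰)^(1/4) = 473 K.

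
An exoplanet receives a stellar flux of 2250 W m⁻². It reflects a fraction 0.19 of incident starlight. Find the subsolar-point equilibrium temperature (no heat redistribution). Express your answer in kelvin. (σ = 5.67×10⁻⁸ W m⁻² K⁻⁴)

At the subsolar point the surface absorbs S(1−A) and emits σT⁴ per unit area — no factor of 4, since only the local patch is in balance.
T = [2250 × 0.81 / 5.67×10⁻⁸]^(1/4) = (3.21×10¹⁰)^(1/4) = 423 K.

T_ss ≈ 423 K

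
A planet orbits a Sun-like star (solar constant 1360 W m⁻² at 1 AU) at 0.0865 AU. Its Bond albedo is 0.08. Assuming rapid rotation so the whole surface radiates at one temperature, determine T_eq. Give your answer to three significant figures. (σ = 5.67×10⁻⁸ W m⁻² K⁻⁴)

T_eq ≈ 927 K

Flux at 0.0865 AU: S = 1360/0.0865² = 1.82×10⁵ W m⁻².
Energy balance: absorbed = emitted ⇒ πR²·S(1−A) = 4πR²·σT_eq⁴, so T_eq⁴ = S(1−A)/(4σ).
T_eq = [1.82×10⁵ × 0.92 / (4 × 5.67×10⁻⁸)]^(1/4) = (7.37×10¹¹)^(1/4) = 927 K.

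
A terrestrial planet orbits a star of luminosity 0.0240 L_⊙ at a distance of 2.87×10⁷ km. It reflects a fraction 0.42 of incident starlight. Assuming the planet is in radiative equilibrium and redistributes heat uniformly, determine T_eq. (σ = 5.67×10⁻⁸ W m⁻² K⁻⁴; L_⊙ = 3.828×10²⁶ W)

T_eq ≈ 218 K

d = 2.87×10⁷ km = 2.87×10¹⁰ m.
L = 0.0240 × 3.828×10²⁶ = 9.19×10²⁴ W.
Flux: S = L/(4πd²) = 9.19×10²⁴/(4π×(2.87×10¹⁰)²) = 888 W m⁻².
Energy balance: absorbed = emitted ⇒ πR²·S(1−A) = 4πR²·σT_eq⁴, so T_eq⁴ = S(1−A)/(4σ).
T_eq = [888 × 0.58 / (4 × 5.67×10⁻⁸)]^(1/4) = (2.27×10⁹)^(1/4) = 218 K.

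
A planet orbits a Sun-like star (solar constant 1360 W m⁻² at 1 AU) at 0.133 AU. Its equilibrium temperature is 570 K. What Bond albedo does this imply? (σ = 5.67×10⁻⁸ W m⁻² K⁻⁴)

A ≈ 0.69

Flux at 0.133 AU: S = 1360/0.133² = 7.69×10⁴ W m⁻².
From T_eq⁴ = S(1−A)/(4σ): 1−A = 4σT_eq⁴/S.
1−A = 4 × 5.67×10⁻⁸ × (570)⁴ / 7.69×10⁴ = 0.311.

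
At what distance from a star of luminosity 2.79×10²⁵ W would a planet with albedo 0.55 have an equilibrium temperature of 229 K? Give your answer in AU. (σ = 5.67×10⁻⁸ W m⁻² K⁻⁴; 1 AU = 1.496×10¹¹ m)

From T_eq⁴ = L(1−A)/(16πσd²): d = √[L(1−A)/(16πσT_eq⁴)].
d = √[2.79×10²⁵ × 0.45 / (16π × 5.67×10⁻⁸ × (229)⁴)] = 4.00×10¹⁰ m = 0.268 AU.

d ≈ 0.268 AU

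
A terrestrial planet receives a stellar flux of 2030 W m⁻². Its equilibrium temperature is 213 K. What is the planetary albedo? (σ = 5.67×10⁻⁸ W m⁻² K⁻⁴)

From T_eq⁴ = S(1−A)/(4σ): 1−A = 4σT_eq⁴/S.
1−A = 4 × 5.67×10⁻⁸ × (213)⁴ / 2030 = 0.230.

A ≈ 0.77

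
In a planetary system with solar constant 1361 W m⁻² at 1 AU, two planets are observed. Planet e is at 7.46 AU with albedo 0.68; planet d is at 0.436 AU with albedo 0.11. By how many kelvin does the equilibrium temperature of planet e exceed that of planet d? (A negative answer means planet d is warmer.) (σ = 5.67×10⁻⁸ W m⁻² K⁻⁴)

T_eq = [S₀(1−A)/(4σd²)]^(1/4), so T ∝ (1−A)^(1/4) / √d.
T₁ = [1361×0.32/(4×5.67×10⁻⁸×7.46²)]^(1/4) = 76.64 K.
T₂ = [1361×0.89/(4×5.67×10⁻⁸×0.436²)]^(1/4) = 409.41 K.

ΔT ≈ -332.8 K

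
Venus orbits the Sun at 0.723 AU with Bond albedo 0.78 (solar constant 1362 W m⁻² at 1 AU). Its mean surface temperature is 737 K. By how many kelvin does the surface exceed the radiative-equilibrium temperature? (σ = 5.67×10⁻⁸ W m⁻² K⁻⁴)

ΔT ≈ 512.8 K

S = 1362/0.723² = 2606 W m⁻².
T_eq = [S(1−A)/(4σ)]^(1/4) = [2606×0.22/(4×5.67×10⁻⁸)]^(1/4) = 224.2 K.
ΔT = T_surf − T_eq = 737 − 224.2.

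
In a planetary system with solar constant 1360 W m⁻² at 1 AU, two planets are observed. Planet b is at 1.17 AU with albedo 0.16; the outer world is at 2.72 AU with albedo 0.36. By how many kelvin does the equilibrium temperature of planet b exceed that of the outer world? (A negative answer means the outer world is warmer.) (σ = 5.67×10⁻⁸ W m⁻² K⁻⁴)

T_eq = [S₀(1−A)/(4σd²)]^(1/4), so T ∝ (1−A)^(1/4) / √d.
T₁ = [1360×0.84/(4×5.67×10⁻⁸×1.17²)]^(1/4) = 246.29 K.
T₂ = [1360×0.64/(4×5.67×10⁻⁸×2.72²)]^(1/4) = 150.92 K.

ΔT ≈ 95.4 K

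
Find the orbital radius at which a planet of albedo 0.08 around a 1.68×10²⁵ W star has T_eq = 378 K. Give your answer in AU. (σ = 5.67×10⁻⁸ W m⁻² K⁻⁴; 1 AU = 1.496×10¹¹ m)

d ≈ 0.109 AU

From T_eq⁴ = L(1−A)/(16πσd²): d = √[L(1−A)/(16πσT_eq⁴)].
d = √[1.68×10²⁵ × 0.92 / (16π × 5.67×10⁻⁸ × (378)⁴)] = 1.63×10¹⁰ m = 0.109 AU.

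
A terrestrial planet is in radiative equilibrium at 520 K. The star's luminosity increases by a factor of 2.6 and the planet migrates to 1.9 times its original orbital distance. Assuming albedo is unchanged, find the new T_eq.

T_eq ≈ 479 K

T_eq ∝ L^(1/4) · d^(−1/2).
T′ = 520 × 2.6^(1/4) / 1.9^(1/2) = 479 K.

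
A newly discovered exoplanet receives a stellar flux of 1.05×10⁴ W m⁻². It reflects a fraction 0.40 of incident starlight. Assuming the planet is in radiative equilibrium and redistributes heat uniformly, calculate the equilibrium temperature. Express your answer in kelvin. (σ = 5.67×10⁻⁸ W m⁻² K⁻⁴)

Energy balance: absorbed = emitted ⇒ πR²·S(1−A) = 4πR²·σT_eq⁴, so T_eq⁴ = S(1−A)/(4σ).
T_eq = [1.05×10⁴ × 0.60 / (4 × 5.67×10⁻⁸)]^(1/4) = (2.78×10¹⁰)^(1/4) = 408 K.

T_eq ≈ 408 K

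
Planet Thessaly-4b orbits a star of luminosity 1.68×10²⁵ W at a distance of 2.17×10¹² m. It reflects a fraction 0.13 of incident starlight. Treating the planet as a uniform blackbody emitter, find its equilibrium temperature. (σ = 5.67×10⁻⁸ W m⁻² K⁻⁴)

T_eq ≈ 32.3 K

Flux: S = L/(4πd²) = 1.68×10²⁵/(4π×(2.17×10¹²)²) = 0.284 W m⁻².
Energy balance: absorbed = emitted ⇒ πR²·S(1−A) = 4πR²·σT_eq⁴, so T_eq⁴ = S(1−A)/(4σ).
T_eq = [0.284 × 0.87 / (4 × 5.67×10⁻⁸)]^(1/4) = (1.09×10⁶)^(1/4) = 32.3 K.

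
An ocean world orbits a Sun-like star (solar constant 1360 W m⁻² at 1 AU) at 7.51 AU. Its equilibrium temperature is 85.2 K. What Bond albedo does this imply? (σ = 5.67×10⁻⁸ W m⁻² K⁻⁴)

Flux at 7.51 AU: S = 1360/7.51² = 24.1 W m⁻².
From T_eq⁴ = S(1−A)/(4σ): 1−A = 4σT_eq⁴/S.
1−A = 4 × 5.67×10⁻⁸ × (85.2)⁴ / 24.1 = 0.496.

A ≈ 0.50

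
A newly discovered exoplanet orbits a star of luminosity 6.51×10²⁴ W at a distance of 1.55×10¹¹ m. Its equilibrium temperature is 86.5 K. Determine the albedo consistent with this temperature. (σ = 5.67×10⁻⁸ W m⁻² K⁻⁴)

Flux: S = L/(4πd²) = 6.51×10²⁴/(4π×(1.55×10¹¹)²) = 21.6 W m⁻².
From T_eq⁴ = S(1−A)/(4σ): 1−A = 4σT_eq⁴/S.
1−A = 4 × 5.67×10⁻⁸ × (86.5)⁴ / 21.6 = 0.589.

A ≈ 0.41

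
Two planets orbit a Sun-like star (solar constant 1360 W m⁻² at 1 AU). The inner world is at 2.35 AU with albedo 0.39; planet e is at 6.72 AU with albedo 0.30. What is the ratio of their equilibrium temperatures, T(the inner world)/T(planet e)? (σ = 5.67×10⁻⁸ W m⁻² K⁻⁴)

T₁/T₂ ≈ 1.634

T_eq = [S₀(1−A)/(4σd²)]^(1/4), so T ∝ (1−A)^(1/4) / √d.
T₁ = [1360×0.61/(4×5.67×10⁻⁸×2.35²)]^(1/4) = 160.43 K.
T₂ = [1360×0.70/(4×5.67×10⁻⁸×6.72²)]^(1/4) = 98.19 K.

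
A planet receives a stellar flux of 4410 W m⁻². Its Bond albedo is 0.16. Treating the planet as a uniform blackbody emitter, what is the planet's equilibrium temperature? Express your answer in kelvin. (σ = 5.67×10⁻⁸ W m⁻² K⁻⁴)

Energy balance: absorbed = emitted ⇒ πR²·S(1−A) = 4πR²·σT_eq⁴, so T_eq⁴ = S(1−A)/(4σ).
T_eq = [4410 × 0.84 / (4 × 5.67×10⁻⁸)]^(1/4) = (1.63×10¹⁰)^(1/4) = 357 K.

T_eq ≈ 357 K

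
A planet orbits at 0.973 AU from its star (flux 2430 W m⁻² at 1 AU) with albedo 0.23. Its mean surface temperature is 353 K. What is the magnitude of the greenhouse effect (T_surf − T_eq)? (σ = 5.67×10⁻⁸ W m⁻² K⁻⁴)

ΔT ≈ 47.5 K

S = 2430/0.973² = 2567 W m⁻².
T_eq = [S(1−A)/(4σ)]^(1/4) = [2567×0.77/(4×5.67×10⁻⁸)]^(1/4) = 305.5 K.
ΔT = T_surf − T_eq = 353 − 305.5.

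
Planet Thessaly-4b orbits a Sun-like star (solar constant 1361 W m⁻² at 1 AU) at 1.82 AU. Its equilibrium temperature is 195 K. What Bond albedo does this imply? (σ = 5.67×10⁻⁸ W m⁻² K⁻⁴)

A ≈ 0.20

Flux at 1.82 AU: S = 1361/1.82² = 411 W m⁻².
From T_eq⁴ = S(1−A)/(4σ): 1−A = 4σT_eq⁴/S.
1−A = 4 × 5.67×10⁻⁸ × (195)⁴ / 411 = 0.798.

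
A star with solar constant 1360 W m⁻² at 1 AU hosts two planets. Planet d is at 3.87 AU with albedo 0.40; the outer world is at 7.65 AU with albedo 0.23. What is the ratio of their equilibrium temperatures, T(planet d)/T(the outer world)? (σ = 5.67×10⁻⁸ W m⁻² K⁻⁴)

T_eq = [S₀(1−A)/(4σd²)]^(1/4), so T ∝ (1−A)^(1/4) / √d.
T₁ = [1360×0.60/(4×5.67×10⁻⁸×3.87²)]^(1/4) = 124.50 K.
T₂ = [1360×0.77/(4×5.67×10⁻⁸×7.65²)]^(1/4) = 94.25 K.

T₁/T₂ ≈ 1.321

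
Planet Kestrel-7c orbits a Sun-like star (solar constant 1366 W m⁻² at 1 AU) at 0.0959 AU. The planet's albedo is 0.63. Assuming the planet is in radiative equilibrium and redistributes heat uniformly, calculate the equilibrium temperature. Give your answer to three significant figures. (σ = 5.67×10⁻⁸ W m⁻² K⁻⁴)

Flux at 0.0959 AU: S = 1366/0.0959² = 1.49×10⁵ W m⁻².
Energy balance: absorbed = emitted ⇒ πR²·S(1−A) = 4πR²·σT_eq⁴, so T_eq⁴ = S(1−A)/(4σ).
T_eq = [1.49×10⁵ × 0.37 / (4 × 5.67×10⁻⁸)]^(1/4) = (2.42×10¹¹)^(1/4) = 702 K.

T_eq ≈ 702 K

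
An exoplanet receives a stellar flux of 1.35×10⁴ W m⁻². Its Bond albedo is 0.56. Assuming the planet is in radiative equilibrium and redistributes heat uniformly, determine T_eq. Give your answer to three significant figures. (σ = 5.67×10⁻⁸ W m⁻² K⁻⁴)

Energy balance: absorbed = emitted ⇒ πR²·S(1−A) = 4πR²·σT_eq⁴, so T_eq⁴ = S(1−A)/(4σ).
T_eq = [1.35×10⁴ × 0.44 / (4 × 5.67×10⁻⁸)]^(1/4) = (2.62×10¹⁰)^(1/4) = 402 K.

T_eq ≈ 402 K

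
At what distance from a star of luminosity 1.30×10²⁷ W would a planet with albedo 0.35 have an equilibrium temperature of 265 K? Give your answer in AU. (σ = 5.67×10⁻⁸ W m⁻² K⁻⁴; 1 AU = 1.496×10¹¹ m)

d ≈ 1.64 AU

From T_eq⁴ = L(1−A)/(16πσd²): d = √[L(1−A)/(16πσT_eq⁴)].
d = √[1.30×10²⁷ × 0.65 / (16π × 5.67×10⁻⁸ × (265)⁴)] = 2.45×10¹¹ m = 1.64 AU.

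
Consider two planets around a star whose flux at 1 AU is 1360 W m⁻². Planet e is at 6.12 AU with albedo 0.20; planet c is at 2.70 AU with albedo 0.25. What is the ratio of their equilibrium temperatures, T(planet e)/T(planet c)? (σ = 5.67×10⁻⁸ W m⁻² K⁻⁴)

T_eq = [S₀(1−A)/(4σd²)]^(1/4), so T ∝ (1−A)^(1/4) / √d.
T₁ = [1360×0.80/(4×5.67×10⁻⁸×6.12²)]^(1/4) = 106.38 K.
T₂ = [1360×0.75/(4×5.67×10⁻⁸×2.70²)]^(1/4) = 157.60 K.

T₁/T₂ ≈ 0.675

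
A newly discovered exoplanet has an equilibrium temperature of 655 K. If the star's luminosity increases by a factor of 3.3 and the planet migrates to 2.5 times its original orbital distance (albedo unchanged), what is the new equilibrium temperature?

T_eq ∝ L^(1/4) · d^(−1/2).
T′ = 655 × 3.3^(1/4) / 2.5^(1/2) = 558 K.

T_eq ≈ 558 K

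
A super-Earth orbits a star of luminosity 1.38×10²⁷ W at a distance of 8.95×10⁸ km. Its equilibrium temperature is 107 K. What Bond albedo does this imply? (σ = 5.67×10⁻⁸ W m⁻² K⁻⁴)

A ≈ 0.78

d = 8.95×10⁸ km = 8.95×10¹¹ m.
Flux: S = L/(4πd²) = 1.38×10²⁷/(4π×(8.95×10¹¹)²) = 137 W m⁻².
From T_eq⁴ = S(1−A)/(4σ): 1−A = 4σT_eq⁴/S.
1−A = 4 × 5.67×10⁻⁸ × (107)⁴ / 137 = 0.217.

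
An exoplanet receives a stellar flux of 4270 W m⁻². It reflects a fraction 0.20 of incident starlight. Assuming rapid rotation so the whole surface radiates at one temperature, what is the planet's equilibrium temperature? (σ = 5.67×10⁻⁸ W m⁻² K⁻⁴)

Energy balance: absorbed = emitted ⇒ πR²·S(1−A) = 4πR²·σT_eq⁴, so T_eq⁴ = S(1−A)/(4σ).
T_eq = [4270 × 0.80 / (4 × 5.67×10⁻⁸)]^(1/4) = (1.51×10¹⁰)^(1/4) = 350 K.

T_eq ≈ 350 K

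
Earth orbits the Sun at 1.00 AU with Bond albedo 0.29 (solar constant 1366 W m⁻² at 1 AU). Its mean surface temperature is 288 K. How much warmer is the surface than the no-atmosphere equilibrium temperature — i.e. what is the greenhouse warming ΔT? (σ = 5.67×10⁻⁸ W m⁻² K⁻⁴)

ΔT ≈ 32.3 K

S = 1366/1.00² = 1366 W m⁻².
T_eq = [S(1−A)/(4σ)]^(1/4) = [1366×0.71/(4×5.67×10⁻⁸)]^(1/4) = 255.7 K.
ΔT = T_surf − T_eq = 288 − 255.7.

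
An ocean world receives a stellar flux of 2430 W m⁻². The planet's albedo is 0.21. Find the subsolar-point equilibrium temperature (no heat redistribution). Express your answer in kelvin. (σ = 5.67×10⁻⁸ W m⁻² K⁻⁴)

At the subsolar point the surface absorbs S(1−A) and emits σT⁴ per unit area — no factor of 4, since only the local patch is in balance.
T = [2430 × 0.79 / 5.67×10⁻⁸]^(1/4) = (3.39×10¹⁰)^(1/4) = 429 K.

T_ss ≈ 429 K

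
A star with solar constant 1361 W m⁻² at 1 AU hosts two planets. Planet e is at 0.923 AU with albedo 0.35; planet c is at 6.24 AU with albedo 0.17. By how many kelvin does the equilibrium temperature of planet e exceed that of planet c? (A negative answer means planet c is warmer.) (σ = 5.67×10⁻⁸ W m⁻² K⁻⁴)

ΔT ≈ 153.8 K

T_eq = [S₀(1−A)/(4σd²)]^(1/4), so T ∝ (1−A)^(1/4) / √d.
T₁ = [1361×0.65/(4×5.67×10⁻⁸×0.923²)]^(1/4) = 260.12 K.
T₂ = [1361×0.83/(4×5.67×10⁻⁸×6.24²)]^(1/4) = 106.35 K.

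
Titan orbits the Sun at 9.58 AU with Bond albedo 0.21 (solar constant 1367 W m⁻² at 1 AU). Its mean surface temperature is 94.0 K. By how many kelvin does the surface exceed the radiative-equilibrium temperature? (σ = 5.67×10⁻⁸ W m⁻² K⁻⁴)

S = 1367/9.58² = 14.89 W m⁻².
T_eq = [S(1−A)/(4σ)]^(1/4) = [14.89×0.79/(4×5.67×10⁻⁸)]^(1/4) = 84.9 K.
ΔT = T_surf − T_eq = 94 − 84.9.

ΔT ≈ 9.1 K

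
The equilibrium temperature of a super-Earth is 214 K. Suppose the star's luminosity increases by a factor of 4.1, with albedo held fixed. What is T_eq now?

T_eq ∝ L^(1/4) · d^(−1/2).
T′ = 214 × 4.1^(1/4) = 305 K.

T_eq ≈ 305 K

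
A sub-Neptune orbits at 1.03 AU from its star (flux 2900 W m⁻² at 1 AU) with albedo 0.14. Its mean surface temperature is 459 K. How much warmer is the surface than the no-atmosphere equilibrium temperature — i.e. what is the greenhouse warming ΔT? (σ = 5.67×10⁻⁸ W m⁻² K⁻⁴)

ΔT ≈ 139.9 K

S = 2900/1.03² = 2734 W m⁻².
T_eq = [S(1−A)/(4σ)]^(1/4) = [2734×0.86/(4×5.67×10⁻⁸)]^(1/4) = 319.1 K.
ΔT = T_surf − T_eq = 459 − 319.1.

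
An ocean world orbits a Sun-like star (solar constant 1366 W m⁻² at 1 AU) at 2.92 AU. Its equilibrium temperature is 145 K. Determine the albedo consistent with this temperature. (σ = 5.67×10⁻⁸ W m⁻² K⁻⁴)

A ≈ 0.37

Flux at 2.92 AU: S = 1366/2.92² = 160 W m⁻².
From T_eq⁴ = S(1−A)/(4σ): 1−A = 4σT_eq⁴/S.
1−A = 4 × 5.67×10⁻⁸ × (145)⁴ / 160 = 0.626.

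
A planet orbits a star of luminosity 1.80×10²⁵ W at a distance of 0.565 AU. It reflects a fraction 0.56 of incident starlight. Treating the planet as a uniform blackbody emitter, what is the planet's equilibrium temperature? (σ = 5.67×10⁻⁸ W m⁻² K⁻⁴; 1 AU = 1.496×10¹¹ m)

T_eq ≈ 140 K

d = 0.565 AU = 8.45×10¹⁰ m.
Flux: S = L/(4πd²) = 1.80×10²⁵/(4π×(8.45×10¹⁰)²) = 200 W m⁻².
Energy balance: absorbed = emitted ⇒ πR²·S(1−A) = 4πR²·σT_eq⁴, so T_eq⁴ = S(1−A)/(4σ).
T_eq = [200 × 0.44 / (4 × 5.67×10⁻⁸)]^(1/4) = (3.89×10⁸)^(1/4) = 140 K.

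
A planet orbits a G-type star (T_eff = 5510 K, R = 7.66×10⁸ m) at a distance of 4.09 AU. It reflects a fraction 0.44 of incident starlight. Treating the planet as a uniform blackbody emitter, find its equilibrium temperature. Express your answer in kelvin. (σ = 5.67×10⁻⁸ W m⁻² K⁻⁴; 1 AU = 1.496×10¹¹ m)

T_eq ≈ 119 K

d = 4.09 AU = 6.12×10¹¹ m.
L = 4πR_⋆²σT_⋆⁴ = 4π(7.66×10⁸)² × 5.67×10⁻⁸ × (5510)⁴ = 3.85×10²⁶ W.
S = L/(4πd²) = 81.9 W m⁻².
Energy balance: absorbed = emitted ⇒ πR²·S(1−A) = 4πR²·σT_eq⁴, so T_eq⁴ = S(1−A)/(4σ).
T_eq = [81.9 × 0.56 / (4 × 5.67×10⁻⁸)]^(1/4) = (2.02×10⁸)^(1/4) = 119 K.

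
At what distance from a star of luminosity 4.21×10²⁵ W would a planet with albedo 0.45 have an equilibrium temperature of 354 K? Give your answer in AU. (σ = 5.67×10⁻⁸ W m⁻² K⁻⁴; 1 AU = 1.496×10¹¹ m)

d ≈ 0.152 AU

From T_eq⁴ = L(1−A)/(16πσd²): d = √[L(1−A)/(16πσT_eq⁴)].
d = √[4.21×10²⁵ × 0.55 / (16π × 5.67×10⁻⁸ × (354)⁴)] = 2.27×10¹⁰ m = 0.152 AU.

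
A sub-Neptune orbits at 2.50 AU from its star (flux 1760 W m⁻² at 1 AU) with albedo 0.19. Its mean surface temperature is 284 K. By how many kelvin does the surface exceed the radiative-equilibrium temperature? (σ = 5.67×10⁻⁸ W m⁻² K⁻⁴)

S = 1760/2.50² = 281.6 W m⁻².
T_eq = [S(1−A)/(4σ)]^(1/4) = [281.6×0.81/(4×5.67×10⁻⁸)]^(1/4) = 178.1 K.
ΔT = T_surf − T_eq = 284 − 178.1.

ΔT ≈ 105.9 K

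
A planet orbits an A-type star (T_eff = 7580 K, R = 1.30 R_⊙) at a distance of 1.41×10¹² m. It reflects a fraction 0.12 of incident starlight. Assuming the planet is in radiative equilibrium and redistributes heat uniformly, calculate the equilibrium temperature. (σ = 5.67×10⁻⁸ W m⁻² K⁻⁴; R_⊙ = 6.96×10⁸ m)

R_⋆ = 1.30 × 6.96×10⁸ = 9.05×10⁸ m.
L = 4πR_⋆²σT_⋆⁴ = 4π(9.05×10⁸)² × 5.67×10⁻⁸ × (7580)⁴ = 1.93×10²⁷ W.
S = L/(4πd²) = 77.1 W m⁻².
Energy balance: absorbed = emitted ⇒ πR²·S(1−A) = 4πR²·σT_eq⁴, so T_eq⁴ = S(1−A)/(4σ).
T_eq = [77.1 × 0.88 / (4 × 5.67×10⁻⁸)]^(1/4) = (2.99×10⁸)^(1/4) = 132 K.

T_eq ≈ 132 K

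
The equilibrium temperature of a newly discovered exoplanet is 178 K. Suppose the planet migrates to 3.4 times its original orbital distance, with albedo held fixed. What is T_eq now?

T_eq ∝ L^(1/4) · d^(−1/2).
T′ = 178 / 3.4^(1/2) = 96.5 K.

T_eq ≈ 96.5 K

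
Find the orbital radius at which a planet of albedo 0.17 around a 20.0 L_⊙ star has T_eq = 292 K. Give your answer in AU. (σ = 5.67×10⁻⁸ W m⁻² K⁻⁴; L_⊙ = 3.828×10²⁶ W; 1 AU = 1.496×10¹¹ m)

L = 20.0 × 3.828×10²⁶ = 7.66×10²⁷ W.
From T_eq⁴ = L(1−A)/(16πσd²): d = √[L(1−A)/(16πσT_eq⁴)].
d = √[7.66×10²⁷ × 0.83 / (16π × 5.67×10⁻⁸ × (292)⁴)] = 5.54×10¹¹ m = 3.70 AU.

d ≈ 3.70 AU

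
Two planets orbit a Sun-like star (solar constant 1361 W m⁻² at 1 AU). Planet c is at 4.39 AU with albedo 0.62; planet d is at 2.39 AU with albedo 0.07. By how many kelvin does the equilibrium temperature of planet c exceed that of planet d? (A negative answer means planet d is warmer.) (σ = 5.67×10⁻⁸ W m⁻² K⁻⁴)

ΔT ≈ -72.5 K

T_eq = [S₀(1−A)/(4σd²)]^(1/4), so T ∝ (1−A)^(1/4) / √d.
T₁ = [1361×0.38/(4×5.67×10⁻⁸×4.39²)]^(1/4) = 104.30 K.
T₂ = [1361×0.93/(4×5.67×10⁻⁸×2.39²)]^(1/4) = 176.80 K.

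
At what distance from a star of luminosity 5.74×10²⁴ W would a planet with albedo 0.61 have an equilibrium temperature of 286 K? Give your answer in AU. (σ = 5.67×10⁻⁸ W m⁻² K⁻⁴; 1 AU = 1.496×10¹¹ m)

From T_eq⁴ = L(1−A)/(16πσd²): d = √[L(1−A)/(16πσT_eq⁴)].
d = √[5.74×10²⁴ × 0.39 / (16π × 5.67×10⁻⁸ × (286)⁴)] = 1.08×10¹⁰ m = 0.0724 AU.

d ≈ 0.0724 AU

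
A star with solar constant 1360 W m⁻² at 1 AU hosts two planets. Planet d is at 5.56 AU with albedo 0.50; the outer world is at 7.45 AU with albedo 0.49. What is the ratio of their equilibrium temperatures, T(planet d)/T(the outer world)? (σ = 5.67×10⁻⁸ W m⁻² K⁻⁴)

T_eq = [S₀(1−A)/(4σd²)]^(1/4), so T ∝ (1−A)^(1/4) / √d.
T₁ = [1360×0.50/(4×5.67×10⁻⁸×5.56²)]^(1/4) = 99.24 K.
T₂ = [1360×0.51/(4×5.67×10⁻⁸×7.45²)]^(1/4) = 86.16 K.

T₁/T₂ ≈ 1.152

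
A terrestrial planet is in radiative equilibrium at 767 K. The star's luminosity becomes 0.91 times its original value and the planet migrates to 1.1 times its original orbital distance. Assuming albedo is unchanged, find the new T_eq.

T_eq ∝ L^(1/4) · d^(−1/2).
T′ = 767 × 0.91^(1/4) / 1.1^(1/2) = 714 K.

T_eq ≈ 714 K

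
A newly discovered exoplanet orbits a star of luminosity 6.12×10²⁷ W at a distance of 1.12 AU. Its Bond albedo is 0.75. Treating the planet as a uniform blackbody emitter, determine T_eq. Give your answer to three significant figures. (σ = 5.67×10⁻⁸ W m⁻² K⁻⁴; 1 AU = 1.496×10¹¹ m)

d = 1.12 AU = 1.68×10¹¹ m.
Flux: S = L/(4πd²) = 6.12×10²⁷/(4π×(1.68×10¹¹)²) = 1.73×10⁴ W m⁻².
Energy balance: absorbed = emitted ⇒ πR²·S(1−A) = 4πR²·σT_eq⁴, so T_eq⁴ = S(1−A)/(4σ).
T_eq = [1.73×10⁴ × 0.25 / (4 × 5.67×10⁻⁸)]^(1/4) = (1.91×10¹⁰)^(1/4) = 372 K.

T_eq ≈ 372 K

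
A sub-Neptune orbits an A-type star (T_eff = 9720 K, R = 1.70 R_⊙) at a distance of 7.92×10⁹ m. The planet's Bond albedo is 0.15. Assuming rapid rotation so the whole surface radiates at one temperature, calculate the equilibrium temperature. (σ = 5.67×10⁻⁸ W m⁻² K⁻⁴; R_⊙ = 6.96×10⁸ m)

R_⋆ = 1.70 × 6.96×10⁸ = 1.18×10⁹ m.
L = 4πR_⋆²σT_⋆⁴ = 4π(1.18×10⁹)² × 5.67×10⁻⁸ × (9720)⁴ = 8.90×10²⁷ W.
S = L/(4πd²) = 1.13×10⁷ W m⁻².
Energy balance: absorbed = emitted ⇒ πR²·S(1−A) = 4πR²·σT_eq⁴, so T_eq⁴ = S(1−A)/(4σ).
T_eq = [1.13×10⁷ × 0.85 / (4 × 5.67×10⁻⁸)]^(1/4) = (4.23×10¹³)^(1/4) = 2550 K.

T_eq ≈ 2550 K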